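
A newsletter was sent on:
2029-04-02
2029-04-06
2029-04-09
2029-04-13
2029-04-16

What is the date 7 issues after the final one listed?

The gap pattern 4, 3, 4, 3 repeats every 2 events.
These are the Mondays and Fridays of each week.
Next Friday: 2029-04-20.
Next Monday: 2029-04-23.
The following Friday is 2029-04-27.
Next Monday: 2029-04-30.
Next Friday: 2029-05-04.
The following Monday is 2029-05-07.
The following Friday is 2029-05-11.

2029-05-11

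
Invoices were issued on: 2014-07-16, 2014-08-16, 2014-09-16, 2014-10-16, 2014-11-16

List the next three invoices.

Each date is the 16th; the gaps (31, 31, 30, 31) track the month lengths.
The rule is the 16th of each month.
December 2014: 2014-12-16.
January 2015: 2015-01-16.
February 2015: 2015-02-16.

2014-12-16, 2015-01-16, 2015-02-16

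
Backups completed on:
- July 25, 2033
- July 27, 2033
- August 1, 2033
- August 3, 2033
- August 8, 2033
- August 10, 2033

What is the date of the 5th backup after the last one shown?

August 29, 2033

Every event lands on a Monday or Wednesday (gaps cycle 2, 5, 2, 5, 2).
So the schedule is: every Monday and Wednesday.
Next Monday: August 15, 2033.
The following Wednesday is August 17, 2033.
The following Monday is August 22, 2033.
The following Wednesday is August 24, 2033.
Next Monday: August 29, 2033.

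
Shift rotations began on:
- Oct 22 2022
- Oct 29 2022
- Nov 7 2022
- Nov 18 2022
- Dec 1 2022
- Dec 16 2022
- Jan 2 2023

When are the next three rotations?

Jan 21 2023, Feb 11 2023, Mar 6 2023

Gaps: 7, 9, 11, 13, 15, 17 days — each gap is 2 larger than the previous one.
Next gap: 19 days. Jan 2 2023 + 19 days = Jan 21 2023.
Next gap: 21 days. Jan 21 2023 + 21 days = Feb 11 2023.
Next gap: 23 days. Feb 11 2023 + 23 days = Mar 6 2023.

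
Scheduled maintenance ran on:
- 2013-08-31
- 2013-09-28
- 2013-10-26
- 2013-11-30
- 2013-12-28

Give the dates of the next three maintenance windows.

2014-01-25, 2014-02-22, 2014-03-29

These are Saturdays with 28, 28, 35, 28-day gaps.
Each is the final Saturday of its month — 2013-08-31 is past the 28th, so '4th Saturday' doesn't fit.
Last Saturday of January 2014: 2014-01-25.
Last Saturday of February 2014: 2014-02-22.
March 2014 ends with Saturday 2014-03-29.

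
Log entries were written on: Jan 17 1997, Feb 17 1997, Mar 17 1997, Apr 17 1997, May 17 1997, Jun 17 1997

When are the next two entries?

Each date is the 17th; the gaps (31, 28, 31, 30, 31) track the month lengths.
The rule is the 17th of each month.
Next: July 1997 → Jul 17 1997.
Next: August 1997 → Aug 17 1997.

Jul 17 1997, Aug 17 1997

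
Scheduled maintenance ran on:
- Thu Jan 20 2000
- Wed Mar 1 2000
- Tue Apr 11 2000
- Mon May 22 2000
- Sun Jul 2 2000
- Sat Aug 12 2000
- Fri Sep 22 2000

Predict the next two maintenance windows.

The spacing is 41, 41, 41, 41, 41, 41 days — always 41 days.
Fri Sep 22 2000 + 41 days = Thu Nov 2 2000.
Thu Nov 2 2000 + 41 days = Wed Dec 13 2000.

Thu Nov 2 2000, Wed Dec 13 2000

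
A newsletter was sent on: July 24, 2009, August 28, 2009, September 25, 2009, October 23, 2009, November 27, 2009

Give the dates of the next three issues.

December 25, 2009; January 22, 2010; February 26, 2010

Gaps: 35, 28, 28, 35 days — a mix of 28 and 35. Every date is a Friday.
Each is the 4th Friday of its month.
December 2009 — 4th Friday is December 25, 2009.
January 2010 — 4th Friday is January 22, 2010.
February 2010 — 4th Friday is February 26, 2010.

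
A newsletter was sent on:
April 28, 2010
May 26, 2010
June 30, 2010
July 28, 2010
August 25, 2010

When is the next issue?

September 29, 2010

All Wednesdays; the gaps (28, 35, 28, 28) vary with month length.
This is the last Wednesday of each month.
September 2010 ends with Wednesday September 29, 2010.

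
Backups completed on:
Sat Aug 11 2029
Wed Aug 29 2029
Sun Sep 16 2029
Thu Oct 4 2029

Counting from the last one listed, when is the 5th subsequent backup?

Every event comes 18 days after the last (18, 18, 18).
Thu Oct 4 2029 + 18 days = Mon Oct 22 2029.
Mon Oct 22 2029 + 18 days = Fri Nov 9 2029.
Fri Nov 9 2029 + 18 days = Tue Nov 27 2029.
Tue Nov 27 2029 + 18 days = Sat Dec 15 2029.
Sat Dec 15 2029 + 18 days = Wed Jan 2 2030.

Wed Jan 2 2030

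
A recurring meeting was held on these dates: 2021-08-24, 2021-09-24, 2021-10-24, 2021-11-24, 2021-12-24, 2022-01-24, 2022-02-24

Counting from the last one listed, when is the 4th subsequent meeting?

Gaps: 31, 30, 31, 30, 31, 31 days — not constant. Every event is on the 24th of the month.
Pattern: the 24th of each month.
March 2022: 2022-03-24.
April 2022: 2022-04-24.
Next: May 2022 → 2022-05-24.
June 2022: 2022-06-24.

2022-06-24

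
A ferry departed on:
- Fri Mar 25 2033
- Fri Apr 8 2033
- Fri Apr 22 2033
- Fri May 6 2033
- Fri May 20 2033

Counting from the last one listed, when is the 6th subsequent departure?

Fri Aug 12 2033

Every event comes 14 days after the last (14, 14, 14, 14).
Fri May 20 2033 + 14 days = Fri Jun 3 2033.
Fri Jun 3 2033 + 14 days = Fri Jun 17 2033.
Fri Jun 17 2033 + 14 days = Fri Jul 1 2033.
Fri Jul 1 2033 + 14 days = Fri Jul 15 2033.
Fri Jul 15 2033 + 14 days = Fri Jul 29 2033.
Fri Jul 29 2033 + 14 days = Fri Aug 12 2033.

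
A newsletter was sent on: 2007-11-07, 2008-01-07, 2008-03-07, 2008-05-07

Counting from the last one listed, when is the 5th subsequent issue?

Gaps: 61, 60, 61 days — not constant. Every event is on the 7th of the month.
Pattern: the 7th of every 2 months.
Next: July 2008 → 2008-07-07.
September 2008: 2008-09-07.
Next: November 2008 → 2008-11-07.
Next: January 2009 → 2009-01-07.
March 2009: 2009-03-07.

2009-03-07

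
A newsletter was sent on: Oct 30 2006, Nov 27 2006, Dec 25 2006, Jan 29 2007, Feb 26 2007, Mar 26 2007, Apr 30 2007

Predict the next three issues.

All Mondays; the gaps (28, 28, 35, 28, 28, 35) vary with month length.
This is the last Monday of each month.
May 2007 ends with Monday May 28 2007.
Last Monday of June 2007: Jun 25 2007.
Last Monday of July 2007: Jul 30 2007.

May 28 2007, Jun 25 2007, Jul 30 2007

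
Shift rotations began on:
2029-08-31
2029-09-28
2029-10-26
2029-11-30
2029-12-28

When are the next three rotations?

These are Fridays with 28, 28, 35, 28-day gaps.
Each is the final Friday of its month — 2029-08-31 is past the 28th, so '4th Friday' doesn't fit.
Last Friday of January 2030: 2030-01-25.
February 2030 ends with Friday 2030-02-22.
March 2030 ends with Friday 2030-03-29.

2030-01-25, 2030-02-22, 2030-03-29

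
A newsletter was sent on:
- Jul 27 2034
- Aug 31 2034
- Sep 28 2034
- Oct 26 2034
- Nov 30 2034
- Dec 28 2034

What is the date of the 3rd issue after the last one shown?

All Thursdays; the gaps (35, 28, 28, 35, 28) vary with month length.
This is the last Thursday of each month.
Last Thursday of January 2035: Jan 25 2035.
February 2035 ends with Thursday Feb 22 2035.
Last Thursday of March 2035: Mar 29 2035.

Mar 29 2035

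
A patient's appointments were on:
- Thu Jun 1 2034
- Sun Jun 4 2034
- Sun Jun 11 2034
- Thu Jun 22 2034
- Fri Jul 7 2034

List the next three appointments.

Gaps: 3, 7, 11, 15 days — each gap is 4 larger than the previous one.
Next gap: 19 days. Fri Jul 7 2034 + 19 days = Wed Jul 26 2034.
Next gap: 23 days. Wed Jul 26 2034 + 23 days = Fri Aug 18 2034.
Next gap: 27 days. Fri Aug 18 2034 + 27 days = Thu Sep 14 2034.

Wed Jul 26 2034, Fri Aug 18 2034, Thu Sep 14 2034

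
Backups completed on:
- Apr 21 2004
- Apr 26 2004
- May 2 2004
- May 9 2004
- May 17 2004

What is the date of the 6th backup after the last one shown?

Intervals are 5, 6, 7, 8 days — an arithmetic progression with common difference 1.
Next gap: 9 days. May 17 2004 + 9 days = May 26 2004.
Next gap: 10 days. May 26 2004 + 10 days = Jun 5 2004.
Next gap: 11 days. Jun 5 2004 + 11 days = Jun 16 2004.
Next gap: 12 days. Jun 16 2004 + 12 days = Jun 28 2004.
Next gap: 13 days. Jun 28 2004 + 13 days = Jul 11 2004.
Next gap: 14 days. Jul 11 2004 + 14 days = Jul 25 2004.

Jul 25 2004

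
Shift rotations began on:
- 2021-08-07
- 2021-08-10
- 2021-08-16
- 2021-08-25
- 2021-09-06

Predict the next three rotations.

2021-09-21, 2021-10-09, 2021-10-30

Intervals are 3, 6, 9, 12 days — an arithmetic progression with common difference 3.
Next gap: 15 days. 2021-09-06 + 15 days = 2021-09-21.
Next gap: 18 days. 2021-09-21 + 18 days = 2021-10-09.
Next gap: 21 days. 2021-10-09 + 21 days = 2021-10-30.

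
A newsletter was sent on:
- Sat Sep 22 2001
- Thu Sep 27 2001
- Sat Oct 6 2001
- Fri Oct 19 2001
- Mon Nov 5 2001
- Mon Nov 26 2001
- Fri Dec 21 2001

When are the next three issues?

The spacing grows by 4 each time: 5, 9, 13, 17, 21, 25 days.
Next gap: 29 days. Fri Dec 21 2001 + 29 days = Sat Jan 19 2002.
Next gap: 33 days. Sat Jan 19 2002 + 33 days = Thu Feb 21 2002.
Next gap: 37 days. Thu Feb 21 2002 + 37 days = Sat Mar 30 2002.

Sat Jan 19 2002, Thu Feb 21 2002, Sat Mar 30 2002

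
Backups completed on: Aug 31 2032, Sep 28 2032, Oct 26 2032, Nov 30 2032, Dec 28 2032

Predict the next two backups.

All Tuesdays; the gaps (28, 28, 35, 28) vary with month length.
This is the last Tuesday of each month.
January 2033 ends with Tuesday Jan 25 2033.
February 2033 ends with Tuesday Feb 22 2033.

Jan 25 2033, Feb 22 2033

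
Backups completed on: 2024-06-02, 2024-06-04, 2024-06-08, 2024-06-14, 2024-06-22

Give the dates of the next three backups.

Intervals are 2, 4, 6, 8 days — an arithmetic progression with common difference 2.
Next gap: 10 days. 2024-06-22 + 10 days = 2024-07-02.
Next gap: 12 days. 2024-07-02 + 12 days = 2024-07-14.
Next gap: 14 days. 2024-07-14 + 14 days = 2024-07-28.

2024-07-02, 2024-07-14, 2024-07-28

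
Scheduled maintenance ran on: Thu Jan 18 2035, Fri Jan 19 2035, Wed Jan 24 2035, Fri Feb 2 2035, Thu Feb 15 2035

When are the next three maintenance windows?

The spacing grows by 4 each time: 1, 5, 9, 13 days.
Next gap: 17 days. Thu Feb 15 2035 + 17 days = Sun Mar 4 2035.
Next gap: 21 days. Sun Mar 4 2035 + 21 days = Sun Mar 25 2035.
Next gap: 25 days. Sun Mar 25 2035 + 25 days = Thu Apr 19 2035.

Sun Mar 4 2035, Sun Mar 25 2035, Thu Apr 19 2035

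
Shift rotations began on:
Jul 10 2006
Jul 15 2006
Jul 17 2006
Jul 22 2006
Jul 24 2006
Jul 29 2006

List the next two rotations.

Every event lands on a Monday or Saturday (gaps cycle 5, 2, 5, 2, 5).
So the schedule is: every Monday and Saturday.
Next Monday: Jul 31 2006.
Next Saturday: Aug 5 2006.

Jul 31 2006, Aug 5 2006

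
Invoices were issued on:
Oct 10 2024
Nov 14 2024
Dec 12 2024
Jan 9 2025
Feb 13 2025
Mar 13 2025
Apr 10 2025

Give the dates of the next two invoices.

Gaps: 35, 28, 28, 35, 28, 28 days — a mix of 28 and 35. Every date is a Thursday.
Each is the 2nd Thursday of its month.
May 2025 — 2nd Thursday is May 8 2025.
June 2025 — 2nd Thursday is Jun 12 2025.

May 8 2025, Jun 12 2025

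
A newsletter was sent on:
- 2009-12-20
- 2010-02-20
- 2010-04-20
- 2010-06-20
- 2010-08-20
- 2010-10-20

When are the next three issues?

2010-12-20, 2011-02-20, 2011-04-20

Gaps: 62, 59, 61, 61, 61 days — not constant. Every event is on the 20th of the month.
Pattern: the 20th of every 2 months.
December 2010: 2010-12-20.
February 2011: 2011-02-20.
April 2011: 2011-04-20.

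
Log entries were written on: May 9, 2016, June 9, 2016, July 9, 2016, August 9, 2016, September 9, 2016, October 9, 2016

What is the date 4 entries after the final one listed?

Each date is the 9th; the gaps (31, 30, 31, 31, 30) track the month lengths.
The rule is the 9th of each month.
November 2016: November 9, 2016.
Next: December 2016 → December 9, 2016.
Next: January 2017 → January 9, 2017.
Next: February 2017 → February 9, 2017.

February 9, 2017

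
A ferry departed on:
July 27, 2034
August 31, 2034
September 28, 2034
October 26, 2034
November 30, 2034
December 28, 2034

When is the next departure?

Every date is a Thursday; gaps 35, 28, 28, 35, 28 days.
Each is the last Thursday of its month (at least one falls on the 29th or later, ruling out '4th Thursday').
Last Thursday of January 2035: January 25, 2035.

January 25, 2035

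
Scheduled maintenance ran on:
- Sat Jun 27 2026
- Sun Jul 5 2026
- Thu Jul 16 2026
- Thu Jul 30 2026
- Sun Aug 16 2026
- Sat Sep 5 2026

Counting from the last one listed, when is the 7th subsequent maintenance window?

Sat Apr 17 2027

Intervals are 8, 11, 14, 17, 20 days — an arithmetic progression with common difference 3.
Next gap: 23 days. Sat Sep 5 2026 + 23 days = Mon Sep 28 2026.
Next gap: 26 days. Mon Sep 28 2026 + 26 days = Sat Oct 24 2026.
Next gap: 29 days. Sat Oct 24 2026 + 29 days = Sun Nov 22 2026.
Next gap: 32 days. Sun Nov 22 2026 + 32 days = Thu Dec 24 2026.
Next gap: 35 days. Thu Dec 24 2026 + 35 days = Thu Jan 28 2027.
Next gap: 38 days. Thu Jan 28 2027 + 38 days = Sun Mar 7 2027.
Next gap: 41 days. Sun Mar 7 2027 + 41 days = Sat Apr 17 2027.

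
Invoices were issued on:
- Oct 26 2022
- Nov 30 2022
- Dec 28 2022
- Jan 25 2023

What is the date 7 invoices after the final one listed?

Aug 30 2023

These are Wednesdays with 35, 28, 28-day gaps.
Each is the final Wednesday of its month — Nov 30 2022 is past the 28th, so '4th Wednesday' doesn't fit.
Last Wednesday of February 2023: Feb 22 2023.
March 2023 ends with Wednesday Mar 29 2023.
Last Wednesday of April 2023: Apr 26 2023.
May 2023 ends with Wednesday May 31 2023.
Last Wednesday of June 2023: Jun 28 2023.
Last Wednesday of July 2023: Jul 26 2023.
Last Wednesday of August 2023: Aug 30 2023.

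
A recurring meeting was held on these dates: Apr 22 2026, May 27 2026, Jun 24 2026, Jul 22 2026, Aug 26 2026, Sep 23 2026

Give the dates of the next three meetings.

Oct 28 2026, Nov 25 2026, Dec 23 2026

These are Wednesdays at 28- or 35-day spacing (35, 28, 28, 35, 28).
The pattern: 4th Wednesday of the month.
4th Wednesday of October 2026: Oct 28 2026.
November 2026 — 4th Wednesday is Nov 25 2026.
December 2026 — 4th Wednesday is Dec 23 2026.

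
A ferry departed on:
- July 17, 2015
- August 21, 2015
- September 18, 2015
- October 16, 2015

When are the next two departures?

November 20, 2015; December 18, 2015

These are Fridays at 28- or 35-day spacing (35, 28, 28).
The pattern: 3rd Friday of the month.
November 2015 — 3rd Friday is November 20, 2015.
December 2015 — 3rd Friday is December 18, 2015.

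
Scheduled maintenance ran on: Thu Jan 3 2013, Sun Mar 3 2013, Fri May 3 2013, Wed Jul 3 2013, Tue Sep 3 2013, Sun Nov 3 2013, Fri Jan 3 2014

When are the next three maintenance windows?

The day-of-month is always 3 (59, 61, 61, 62, 61, 61 days between events).
So this recurs on the 3rd of every 2 months.
Next: March 2014 → Mon Mar 3 2014.
May 2014: Sat May 3 2014.
July 2014: Thu Jul 3 2014.

Mon Mar 3 2014, Sat May 3 2014, Thu Jul 3 2014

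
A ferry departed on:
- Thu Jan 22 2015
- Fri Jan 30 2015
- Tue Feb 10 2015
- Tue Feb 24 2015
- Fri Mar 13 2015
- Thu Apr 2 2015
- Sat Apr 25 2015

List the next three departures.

Gaps: 8, 11, 14, 17, 20, 23 days — each gap is 3 larger than the previous one.
Next gap: 26 days. Sat Apr 25 2015 + 26 days = Thu May 21 2015.
Next gap: 29 days. Thu May 21 2015 + 29 days = Fri Jun 19 2015.
Next gap: 32 days. Fri Jun 19 2015 + 32 days = Tue Jul 21 2015.

Thu May 21 2015, Fri Jun 19 2015, Tue Jul 21 2015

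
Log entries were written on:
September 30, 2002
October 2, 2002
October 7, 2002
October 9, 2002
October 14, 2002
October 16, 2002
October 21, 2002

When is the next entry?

October 23, 2002

Gaps: 2, 5, 2, 5, 2, 5 days — not constant, but cyclic with period 2.
The events fall on every Monday and Wednesday.
Next Wednesday: October 23, 2002.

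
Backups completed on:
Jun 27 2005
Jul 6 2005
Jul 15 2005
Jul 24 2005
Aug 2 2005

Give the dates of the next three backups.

Aug 11 2005, Aug 20 2005, Aug 29 2005

The spacing is 9, 9, 9, 9 days — always 9 days.
Aug 2 2005 + 9 days = Aug 11 2005.
Aug 11 2005 + 9 days = Aug 20 2005.
Aug 20 2005 + 9 days = Aug 29 2005.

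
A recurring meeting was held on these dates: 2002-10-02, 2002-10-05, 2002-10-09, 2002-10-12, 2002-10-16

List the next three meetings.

2002-10-19, 2002-10-23, 2002-10-26

Gaps: 3, 4, 3, 4 days — not constant, but cyclic with period 2.
The events fall on every Wednesday and Saturday.
The following Saturday is 2002-10-19.
Next Wednesday: 2002-10-23.
The following Saturday is 2002-10-26.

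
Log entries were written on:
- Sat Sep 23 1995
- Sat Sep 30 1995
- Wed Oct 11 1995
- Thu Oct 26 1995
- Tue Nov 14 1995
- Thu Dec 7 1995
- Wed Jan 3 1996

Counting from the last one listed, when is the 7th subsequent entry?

Gaps: 7, 11, 15, 19, 23, 27 days — each gap is 4 larger than the previous one.
Next gap: 31 days. Wed Jan 3 1996 + 31 days = Sat Feb 3 1996.
Next gap: 35 days. Sat Feb 3 1996 + 35 days = Sat Mar 9 1996.
Next gap: 39 days. Sat Mar 9 1996 + 39 days = Wed Apr 17 1996.
Next gap: 43 days. Wed Apr 17 1996 + 43 days = Thu May 30 1996.
Next gap: 47 days. Thu May 30 1996 + 47 days = Tue Jul 16 1996.
Next gap: 51 days. Tue Jul 16 1996 + 51 days = Thu Sep 5 1996.
Next gap: 55 days. Thu Sep 5 1996 + 55 days = Wed Oct 30 1996.

Wed Oct 30 1996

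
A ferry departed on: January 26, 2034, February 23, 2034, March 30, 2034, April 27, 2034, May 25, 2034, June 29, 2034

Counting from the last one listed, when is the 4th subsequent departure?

October 26, 2034

These are Thursdays with 28, 35, 28, 28, 35-day gaps.
Each is the final Thursday of its month — March 30, 2034 is past the 28th, so '4th Thursday' doesn't fit.
Last Thursday of July 2034: July 27, 2034.
August 2034 ends with Thursday August 31, 2034.
September 2034 ends with Thursday September 28, 2034.
October 2034 ends with Thursday October 26, 2034.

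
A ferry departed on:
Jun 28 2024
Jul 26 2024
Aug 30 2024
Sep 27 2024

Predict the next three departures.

Oct 25 2024, Nov 29 2024, Dec 27 2024

These are Fridays with 28, 35, 28-day gaps.
Each is the final Friday of its month — Aug 30 2024 is past the 28th, so '4th Friday' doesn't fit.
October 2024 ends with Friday Oct 25 2024.
November 2024 ends with Friday Nov 29 2024.
Last Friday of December 2024: Dec 27 2024.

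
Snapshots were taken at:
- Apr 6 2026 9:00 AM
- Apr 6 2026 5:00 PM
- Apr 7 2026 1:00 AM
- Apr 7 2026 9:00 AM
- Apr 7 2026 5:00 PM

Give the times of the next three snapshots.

Apr 8 2026 1:00 AM, Apr 8 2026 9:00 AM, Apr 8 2026 5:00 PM

Spacing: 8, 8, 8, 8 h — constant 8 h.
Apr 7 2026 5:00 PM + 8 h = Apr 8 2026 1:00 AM.
Apr 8 2026 1:00 AM + 8 h = Apr 8 2026 9:00 AM.
Apr 8 2026 9:00 AM + 8 h = Apr 8 2026 5:00 PM.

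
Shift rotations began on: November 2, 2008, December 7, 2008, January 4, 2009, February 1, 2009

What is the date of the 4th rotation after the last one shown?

June 7, 2009

Gaps: 35, 28, 28 days — a mix of 28 and 35. Every date is a Sunday.
Each is the 1st Sunday of its month.
March 2009 — 1st Sunday is March 1, 2009.
1st Sunday of April 2009: April 5, 2009.
May 2009 — 1st Sunday is May 3, 2009.
1st Sunday of June 2009: June 7, 2009.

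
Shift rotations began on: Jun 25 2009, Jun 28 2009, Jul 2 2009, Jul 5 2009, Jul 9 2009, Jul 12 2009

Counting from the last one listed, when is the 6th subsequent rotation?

Aug 2 2009

Every event lands on a Thursday or Sunday (gaps cycle 3, 4, 3, 4, 3).
So the schedule is: every Thursday and Sunday.
Next Thursday: Jul 16 2009.
The following Sunday is Jul 19 2009.
Next Thursday: Jul 23 2009.
The following Sunday is Jul 26 2009.
Next Thursday: Jul 30 2009.
The following Sunday is Aug 2 2009.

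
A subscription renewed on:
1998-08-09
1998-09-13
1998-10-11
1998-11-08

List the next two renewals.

All dates are Sundays, 35, 28, 28 days apart.
Specifically, the 2nd Sunday of each month.
December 1998 — 2nd Sunday is 1998-12-13.
2nd Sunday of January 1999: 1999-01-10.

1998-12-13, 1999-01-10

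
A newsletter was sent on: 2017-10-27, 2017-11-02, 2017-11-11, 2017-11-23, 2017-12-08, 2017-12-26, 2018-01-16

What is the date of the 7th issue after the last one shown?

2018-09-04

Intervals are 6, 9, 12, 15, 18, 21 days — an arithmetic progression with common difference 3.
Next gap: 24 days. 2018-01-16 + 24 days = 2018-02-09.
Next gap: 27 days. 2018-02-09 + 27 days = 2018-03-08.
Next gap: 30 days. 2018-03-08 + 30 days = 2018-04-07.
Next gap: 33 days. 2018-04-07 + 33 days = 2018-05-10.
Next gap: 36 days. 2018-05-10 + 36 days = 2018-06-15.
Next gap: 39 days. 2018-06-15 + 39 days = 2018-07-24.
Next gap: 42 days. 2018-07-24 + 42 days = 2018-09-04.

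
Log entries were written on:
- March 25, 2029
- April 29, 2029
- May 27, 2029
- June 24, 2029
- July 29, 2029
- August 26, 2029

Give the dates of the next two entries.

All Sundays; the gaps (35, 28, 28, 35, 28) vary with month length.
This is the last Sunday of each month.
Last Sunday of September 2029: September 30, 2029.
Last Sunday of October 2029: October 28, 2029.

September 30, 2029; October 28, 2029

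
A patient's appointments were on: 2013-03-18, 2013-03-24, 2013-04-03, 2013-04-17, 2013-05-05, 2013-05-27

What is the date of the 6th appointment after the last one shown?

2013-12-29

The spacing grows by 4 each time: 6, 10, 14, 18, 22 days.
Next gap: 26 days. 2013-05-27 + 26 days = 2013-06-22.
Next gap: 30 days. 2013-06-22 + 30 days = 2013-07-22.
Next gap: 34 days. 2013-07-22 + 34 days = 2013-08-25.
Next gap: 38 days. 2013-08-25 + 38 days = 2013-10-02.
Next gap: 42 days. 2013-10-02 + 42 days = 2013-11-13.
Next gap: 46 days. 2013-11-13 + 46 days = 2013-12-29.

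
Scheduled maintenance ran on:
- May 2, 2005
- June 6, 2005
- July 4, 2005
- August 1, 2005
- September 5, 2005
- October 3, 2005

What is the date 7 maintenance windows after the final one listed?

May 1, 2006

These are Mondays at 28- or 35-day spacing (35, 28, 28, 35, 28).
The pattern: 1st Monday of the month.
November 2005 — 1st Monday is November 7, 2005.
December 2005 — 1st Monday is December 5, 2005.
1st Monday of January 2006: January 2, 2006.
1st Monday of February 2006: February 6, 2006.
1st Monday of March 2006: March 6, 2006.
April 2006 — 1st Monday is April 3, 2006.
May 2006 — 1st Monday is May 1, 2006.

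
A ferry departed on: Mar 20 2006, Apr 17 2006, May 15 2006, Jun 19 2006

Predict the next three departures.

Jul 17 2006, Aug 21 2006, Sep 18 2006

These are Mondays at 28- or 35-day spacing (28, 28, 35).
The pattern: 3rd Monday of the month.
3rd Monday of July 2006: Jul 17 2006.
August 2006 — 3rd Monday is Aug 21 2006.
3rd Monday of September 2006: Sep 18 2006.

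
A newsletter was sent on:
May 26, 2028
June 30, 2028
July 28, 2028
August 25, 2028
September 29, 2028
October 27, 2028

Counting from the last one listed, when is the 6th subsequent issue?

April 27, 2029

Every date is a Friday; gaps 35, 28, 28, 35, 28 days.
Each is the last Friday of its month (at least one falls on the 29th or later, ruling out '4th Friday').
Last Friday of November 2028: November 24, 2028.
December 2028 ends with Friday December 29, 2028.
Last Friday of January 2029: January 26, 2029.
February 2029 ends with Friday February 23, 2029.
Last Friday of March 2029: March 30, 2029.
April 2029 ends with Friday April 27, 2029.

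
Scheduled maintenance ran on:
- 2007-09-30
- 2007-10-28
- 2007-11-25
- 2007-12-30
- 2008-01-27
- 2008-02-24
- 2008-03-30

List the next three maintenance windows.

All Sundays; the gaps (28, 28, 35, 28, 28, 35) vary with month length.
This is the last Sunday of each month.
Last Sunday of April 2008: 2008-04-27.
Last Sunday of May 2008: 2008-05-25.
June 2008 ends with Sunday 2008-06-29.

2008-04-27, 2008-05-25, 2008-06-29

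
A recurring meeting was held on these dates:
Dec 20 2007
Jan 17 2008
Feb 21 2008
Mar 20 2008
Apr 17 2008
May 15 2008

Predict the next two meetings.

Jun 19 2008, Jul 17 2008

These are Thursdays at 28- or 35-day spacing (28, 35, 28, 28, 28).
The pattern: 3rd Thursday of the month.
June 2008 — 3rd Thursday is Jun 19 2008.
July 2008 — 3rd Thursday is Jul 17 2008.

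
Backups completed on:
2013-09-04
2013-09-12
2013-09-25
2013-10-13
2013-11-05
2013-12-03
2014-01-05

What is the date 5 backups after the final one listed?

Intervals are 8, 13, 18, 23, 28, 33 days — an arithmetic progression with common difference 5.
Next gap: 38 days. 2014-01-05 + 38 days = 2014-02-12.
Next gap: 43 days. 2014-02-12 + 43 days = 2014-03-27.
Next gap: 48 days. 2014-03-27 + 48 days = 2014-05-14.
Next gap: 53 days. 2014-05-14 + 53 days = 2014-07-06.
Next gap: 58 days. 2014-07-06 + 58 days = 2014-09-02.

2014-09-02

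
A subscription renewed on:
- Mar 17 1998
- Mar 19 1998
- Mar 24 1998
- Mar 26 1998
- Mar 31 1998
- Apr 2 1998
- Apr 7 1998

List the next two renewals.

Apr 9 1998, Apr 14 1998

The gap pattern 2, 5, 2, 5, 2, 5 repeats every 2 events.
These are the Tuesdays and Thursdays of each week.
The following Thursday is Apr 9 1998.
Next Tuesday: Apr 14 1998.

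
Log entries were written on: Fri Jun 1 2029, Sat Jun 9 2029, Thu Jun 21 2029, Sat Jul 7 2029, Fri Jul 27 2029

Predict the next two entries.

Mon Aug 20 2029, Mon Sep 17 2029

The spacing grows by 4 each time: 8, 12, 16, 20 days.
Next gap: 24 days. Fri Jul 27 2029 + 24 days = Mon Aug 20 2029.
Next gap: 28 days. Mon Aug 20 2029 + 28 days = Mon Sep 17 2029.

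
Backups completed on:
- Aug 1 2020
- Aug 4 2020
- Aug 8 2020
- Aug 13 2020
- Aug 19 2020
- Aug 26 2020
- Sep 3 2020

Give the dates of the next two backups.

Intervals are 3, 4, 5, 6, 7, 8 days — an arithmetic progression with common difference 1.
Next gap: 9 days. Sep 3 2020 + 9 days = Sep 12 2020.
Next gap: 10 days. Sep 12 2020 + 10 days = Sep 22 2020.

Sep 12 2020, Sep 22 2020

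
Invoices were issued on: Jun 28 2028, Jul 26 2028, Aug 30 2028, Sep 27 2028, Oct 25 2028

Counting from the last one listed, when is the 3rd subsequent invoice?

Jan 31 2029

All Wednesdays; the gaps (28, 35, 28, 28) vary with month length.
This is the last Wednesday of each month.
November 2028 ends with Wednesday Nov 29 2028.
December 2028 ends with Wednesday Dec 27 2028.
Last Wednesday of January 2029: Jan 31 2029.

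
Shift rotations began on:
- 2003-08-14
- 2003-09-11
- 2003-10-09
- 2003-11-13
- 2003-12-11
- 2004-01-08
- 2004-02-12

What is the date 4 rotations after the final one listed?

These are Thursdays at 28- or 35-day spacing (28, 28, 35, 28, 28, 35).
The pattern: 2nd Thursday of the month.
March 2004 — 2nd Thursday is 2004-03-11.
2nd Thursday of April 2004: 2004-04-08.
2nd Thursday of May 2004: 2004-05-13.
2nd Thursday of June 2004: 2004-06-10.

2004-06-10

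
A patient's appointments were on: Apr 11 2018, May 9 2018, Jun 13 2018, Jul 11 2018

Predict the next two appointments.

Gaps: 28, 35, 28 days — a mix of 28 and 35. Every date is a Wednesday.
Each is the 2nd Wednesday of its month.
August 2018 — 2nd Wednesday is Aug 8 2018.
September 2018 — 2nd Wednesday is Sep 12 2018.

Aug 8 2018, Sep 12 2018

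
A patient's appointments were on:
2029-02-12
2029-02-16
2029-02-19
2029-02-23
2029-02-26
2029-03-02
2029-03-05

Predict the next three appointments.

Gaps: 4, 3, 4, 3, 4, 3 days — not constant, but cyclic with period 2.
The events fall on every Monday and Friday.
Next Friday: 2029-03-09.
The following Monday is 2029-03-12.
Next Friday: 2029-03-16.

2029-03-09, 2029-03-12, 2029-03-16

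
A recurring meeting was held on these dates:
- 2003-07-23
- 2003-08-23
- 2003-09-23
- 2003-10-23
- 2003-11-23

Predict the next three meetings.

Gaps: 31, 31, 30, 31 days — not constant. Every event is on the 23rd of the month.
Pattern: the 23rd of each month.
December 2003: 2003-12-23.
January 2004: 2004-01-23.
Next: February 2004 → 2004-02-23.

2003-12-23, 2004-01-23, 2004-02-23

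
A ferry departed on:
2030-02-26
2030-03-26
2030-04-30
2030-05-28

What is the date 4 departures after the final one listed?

2030-09-24

These are Tuesdays with 28, 35, 28-day gaps.
Each is the final Tuesday of its month — 2030-04-30 is past the 28th, so '4th Tuesday' doesn't fit.
Last Tuesday of June 2030: 2030-06-25.
July 2030 ends with Tuesday 2030-07-30.
Last Tuesday of August 2030: 2030-08-27.
September 2030 ends with Tuesday 2030-09-24.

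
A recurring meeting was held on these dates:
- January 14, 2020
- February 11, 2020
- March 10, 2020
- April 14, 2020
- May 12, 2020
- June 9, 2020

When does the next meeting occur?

These are Tuesdays at 28- or 35-day spacing (28, 28, 35, 28, 28).
The pattern: 2nd Tuesday of the month.
July 2020 — 2nd Tuesday is July 14, 2020.

July 14, 2020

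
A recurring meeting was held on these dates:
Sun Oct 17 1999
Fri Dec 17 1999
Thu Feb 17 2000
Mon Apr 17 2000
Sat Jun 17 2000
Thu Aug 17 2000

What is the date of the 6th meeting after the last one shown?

Fri Aug 17 2001

The day-of-month is always 17 (61, 62, 60, 61, 61 days between events).
So this recurs on the 17th of every 2 months.
October 2000: Tue Oct 17 2000.
December 2000: Sun Dec 17 2000.
Next: February 2001 → Sat Feb 17 2001.
Next: April 2001 → Tue Apr 17 2001.
Next: June 2001 → Sun Jun 17 2001.
Next: August 2001 → Fri Aug 17 2001.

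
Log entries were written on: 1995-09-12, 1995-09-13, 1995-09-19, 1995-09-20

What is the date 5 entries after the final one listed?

1995-10-10

The gap pattern 1, 6, 1 repeats every 2 events.
These are the Tuesdays and Wednesdays of each week.
Next Tuesday: 1995-09-26.
The following Wednesday is 1995-09-27.
The following Tuesday is 1995-10-03.
Next Wednesday: 1995-10-04.
Next Tuesday: 1995-10-10.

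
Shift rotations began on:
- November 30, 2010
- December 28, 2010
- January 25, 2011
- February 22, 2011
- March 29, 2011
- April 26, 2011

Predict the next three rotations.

May 31, 2011; June 28, 2011; July 26, 2011

Every date is a Tuesday; gaps 28, 28, 28, 35, 28 days.
Each is the last Tuesday of its month (at least one falls on the 29th or later, ruling out '4th Tuesday').
May 2011 ends with Tuesday May 31, 2011.
Last Tuesday of June 2011: June 28, 2011.
Last Tuesday of July 2011: July 26, 2011.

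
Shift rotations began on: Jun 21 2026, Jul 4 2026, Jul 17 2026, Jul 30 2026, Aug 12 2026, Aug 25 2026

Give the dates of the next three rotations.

Sep 7 2026, Sep 20 2026, Oct 3 2026

Gaps between consecutive events: 13, 13, 13, 13, 13 days — a constant 13-day interval.
Aug 25 2026 + 13 days = Sep 7 2026.
Sep 7 2026 + 13 days = Sep 20 2026.
Sep 20 2026 + 13 days = Oct 3 2026.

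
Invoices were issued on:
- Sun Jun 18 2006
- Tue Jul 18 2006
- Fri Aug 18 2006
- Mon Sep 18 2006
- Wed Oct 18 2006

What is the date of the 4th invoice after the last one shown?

The day-of-month is always 18 (30, 31, 31, 30 days between events).
So this recurs on the 18th of each month.
Next: November 2006 → Sat Nov 18 2006.
December 2006: Mon Dec 18 2006.
Next: January 2007 → Thu Jan 18 2007.
February 2007: Sun Feb 18 2007.

Sun Feb 18 2007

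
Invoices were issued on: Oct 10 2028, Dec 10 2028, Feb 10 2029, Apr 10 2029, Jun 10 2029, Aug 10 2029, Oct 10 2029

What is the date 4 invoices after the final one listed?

The day-of-month is always 10 (61, 62, 59, 61, 61, 61 days between events).
So this recurs on the 10th of every 2 months.
December 2029: Dec 10 2029.
Next: February 2030 → Feb 10 2030.
Next: April 2030 → Apr 10 2030.
June 2030: Jun 10 2030.

Jun 10 2030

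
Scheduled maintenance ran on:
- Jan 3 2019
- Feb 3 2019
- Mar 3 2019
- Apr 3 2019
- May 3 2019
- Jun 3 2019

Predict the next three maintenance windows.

Jul 3 2019, Aug 3 2019, Sep 3 2019

The day-of-month is always 3 (31, 28, 31, 30, 31 days between events).
So this recurs on the 3rd of each month.
July 2019: Jul 3 2019.
Next: August 2019 → Aug 3 2019.
September 2019: Sep 3 2019.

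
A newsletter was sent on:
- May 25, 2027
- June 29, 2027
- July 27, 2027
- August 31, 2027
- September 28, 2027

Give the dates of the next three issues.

October 26, 2027; November 30, 2027; December 28, 2027

All Tuesdays; the gaps (35, 28, 35, 28) vary with month length.
This is the last Tuesday of each month.
Last Tuesday of October 2027: October 26, 2027.
November 2027 ends with Tuesday November 30, 2027.
December 2027 ends with Tuesday December 28, 2027.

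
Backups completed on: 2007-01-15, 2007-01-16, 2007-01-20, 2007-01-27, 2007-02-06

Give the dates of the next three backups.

Gaps: 1, 4, 7, 10 days — each gap is 3 larger than the previous one.
Next gap: 13 days. 2007-02-06 + 13 days = 2007-02-19.
Next gap: 16 days. 2007-02-19 + 16 days = 2007-03-07.
Next gap: 19 days. 2007-03-07 + 19 days = 2007-03-26.

2007-02-19, 2007-03-07, 2007-03-26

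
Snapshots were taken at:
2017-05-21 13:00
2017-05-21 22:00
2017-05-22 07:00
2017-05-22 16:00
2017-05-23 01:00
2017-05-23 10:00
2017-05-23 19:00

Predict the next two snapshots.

The interval is a steady 9 hours (9, 9, 9, 9, 9, 9).
2017-05-23 19:00 + 9 h = 2017-05-24 04:00.
2017-05-24 04:00 + 9 h = 2017-05-24 13:00.

2017-05-24 04:00, 2017-05-24 13:00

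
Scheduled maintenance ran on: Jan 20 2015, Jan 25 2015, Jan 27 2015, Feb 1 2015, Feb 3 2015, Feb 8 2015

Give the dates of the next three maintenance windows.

Feb 10 2015, Feb 15 2015, Feb 17 2015

The gap pattern 5, 2, 5, 2, 5 repeats every 2 events.
These are the Tuesdays and Sundays of each week.
The following Tuesday is Feb 10 2015.
Next Sunday: Feb 15 2015.
Next Tuesday: Feb 17 2015.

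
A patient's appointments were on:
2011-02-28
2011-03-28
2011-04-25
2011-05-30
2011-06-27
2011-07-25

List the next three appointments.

These are Mondays with 28, 28, 35, 28, 28-day gaps.
Each is the final Monday of its month — 2011-05-30 is past the 28th, so '4th Monday' doesn't fit.
August 2011 ends with Monday 2011-08-29.
Last Monday of September 2011: 2011-09-26.
October 2011 ends with Monday 2011-10-31.

2011-08-29, 2011-09-26, 2011-10-31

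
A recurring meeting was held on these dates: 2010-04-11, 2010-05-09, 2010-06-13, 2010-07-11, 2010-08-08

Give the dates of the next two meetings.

2010-09-12, 2010-10-10

Gaps: 28, 35, 28, 28 days — a mix of 28 and 35. Every date is a Sunday.
Each is the 2nd Sunday of its month.
September 2010 — 2nd Sunday is 2010-09-12.
October 2010 — 2nd Sunday is 2010-10-10.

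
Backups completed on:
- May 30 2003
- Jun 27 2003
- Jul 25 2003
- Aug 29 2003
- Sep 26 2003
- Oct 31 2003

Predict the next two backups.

Nov 28 2003, Dec 26 2003

All Fridays; the gaps (28, 28, 35, 28, 35) vary with month length.
This is the last Friday of each month.
Last Friday of November 2003: Nov 28 2003.
December 2003 ends with Friday Dec 26 2003.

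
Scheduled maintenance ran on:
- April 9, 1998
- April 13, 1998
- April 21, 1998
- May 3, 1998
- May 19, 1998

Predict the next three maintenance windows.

June 8, 1998; July 2, 1998; July 30, 1998

Gaps: 4, 8, 12, 16 days — each gap is 4 larger than the previous one.
Next gap: 20 days. May 19, 1998 + 20 days = June 8, 1998.
Next gap: 24 days. June 8, 1998 + 24 days = July 2, 1998.
Next gap: 28 days. July 2, 1998 + 28 days = July 30, 1998.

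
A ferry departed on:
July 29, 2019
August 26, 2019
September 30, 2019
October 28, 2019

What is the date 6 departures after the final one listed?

Every date is a Monday; gaps 28, 35, 28 days.
Each is the last Monday of its month (at least one falls on the 29th or later, ruling out '4th Monday').
November 2019 ends with Monday November 25, 2019.
Last Monday of December 2019: December 30, 2019.
Last Monday of January 2020: January 27, 2020.
Last Monday of February 2020: February 24, 2020.
March 2020 ends with Monday March 30, 2020.
April 2020 ends with Monday April 27, 2020.

April 27, 2020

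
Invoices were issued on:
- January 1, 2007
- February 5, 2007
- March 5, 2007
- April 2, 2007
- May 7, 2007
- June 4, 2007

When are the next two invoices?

July 2, 2007; August 6, 2007

These are Mondays at 28- or 35-day spacing (35, 28, 28, 35, 28).
The pattern: 1st Monday of the month.
July 2007 — 1st Monday is July 2, 2007.
1st Monday of August 2007: August 6, 2007.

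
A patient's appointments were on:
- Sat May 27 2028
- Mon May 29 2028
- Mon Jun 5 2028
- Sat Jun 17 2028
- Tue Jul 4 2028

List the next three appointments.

Wed Jul 26 2028, Tue Aug 22 2028, Sat Sep 23 2028

Intervals are 2, 7, 12, 17 days — an arithmetic progression with common difference 5.
Next gap: 22 days. Tue Jul 4 2028 + 22 days = Wed Jul 26 2028.
Next gap: 27 days. Wed Jul 26 2028 + 27 days = Tue Aug 22 2028.
Next gap: 32 days. Tue Aug 22 2028 + 32 days = Sat Sep 23 2028.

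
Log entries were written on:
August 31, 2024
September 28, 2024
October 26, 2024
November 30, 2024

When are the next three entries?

These are Saturdays with 28, 28, 35-day gaps.
Each is the final Saturday of its month — August 31, 2024 is past the 28th, so '4th Saturday' doesn't fit.
December 2024 ends with Saturday December 28, 2024.
Last Saturday of January 2025: January 25, 2025.
Last Saturday of February 2025: February 22, 2025.

December 28, 2024; January 25, 2025; February 22, 2025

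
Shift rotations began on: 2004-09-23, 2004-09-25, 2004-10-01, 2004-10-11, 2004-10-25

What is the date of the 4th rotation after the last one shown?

The spacing grows by 4 each time: 2, 6, 10, 14 days.
Next gap: 18 days. 2004-10-25 + 18 days = 2004-11-12.
Next gap: 22 days. 2004-11-12 + 22 days = 2004-12-04.
Next gap: 26 days. 2004-12-04 + 26 days = 2004-12-30.
Next gap: 30 days. 2004-12-30 + 30 days = 2005-01-29.

2005-01-29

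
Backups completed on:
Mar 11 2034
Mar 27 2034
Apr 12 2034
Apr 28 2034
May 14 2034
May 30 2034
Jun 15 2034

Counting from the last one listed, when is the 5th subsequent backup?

Every event comes 16 days after the last (16, 16, 16, 16, 16, 16).
Jun 15 2034 + 16 days = Jul 1 2034.
Jul 1 2034 + 16 days = Jul 17 2034.
Jul 17 2034 + 16 days = Aug 2 2034.
Aug 2 2034 + 16 days = Aug 18 2034.
Aug 18 2034 + 16 days = Sep 3 2034.

Sep 3 2034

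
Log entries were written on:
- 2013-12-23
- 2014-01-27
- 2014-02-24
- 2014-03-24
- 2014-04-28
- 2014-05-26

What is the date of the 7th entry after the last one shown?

2014-12-22

All dates are Mondays, 35, 28, 28, 35, 28 days apart.
Specifically, the 4th Monday of each month.
June 2014 — 4th Monday is 2014-06-23.
4th Monday of July 2014: 2014-07-28.
August 2014 — 4th Monday is 2014-08-25.
4th Monday of September 2014: 2014-09-22.
October 2014 — 4th Monday is 2014-10-27.
4th Monday of November 2014: 2014-11-24.
December 2014 — 4th Monday is 2014-12-22.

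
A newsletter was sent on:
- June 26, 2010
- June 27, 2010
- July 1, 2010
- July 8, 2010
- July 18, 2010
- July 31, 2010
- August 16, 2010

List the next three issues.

Gaps: 1, 4, 7, 10, 13, 16 days — each gap is 3 larger than the previous one.
Next gap: 19 days. August 16, 2010 + 19 days = September 4, 2010.
Next gap: 22 days. September 4, 2010 + 22 days = September 26, 2010.
Next gap: 25 days. September 26, 2010 + 25 days = October 21, 2010.

September 4, 2010; September 26, 2010; October 21, 2010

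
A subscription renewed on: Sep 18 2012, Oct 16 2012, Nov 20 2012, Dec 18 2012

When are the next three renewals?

Gaps: 28, 35, 28 days — a mix of 28 and 35. Every date is a Tuesday.
Each is the 3rd Tuesday of its month.
3rd Tuesday of January 2013: Jan 15 2013.
3rd Tuesday of February 2013: Feb 19 2013.
3rd Tuesday of March 2013: Mar 19 2013.

Jan 15 2013, Feb 19 2013, Mar 19 2013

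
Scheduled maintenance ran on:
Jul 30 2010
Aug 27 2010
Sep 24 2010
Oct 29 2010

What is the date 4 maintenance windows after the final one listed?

Every date is a Friday; gaps 28, 28, 35 days.
Each is the last Friday of its month (at least one falls on the 29th or later, ruling out '4th Friday').
November 2010 ends with Friday Nov 26 2010.
Last Friday of December 2010: Dec 31 2010.
January 2011 ends with Friday Jan 28 2011.
February 2011 ends with Friday Feb 25 2011.

Feb 25 2011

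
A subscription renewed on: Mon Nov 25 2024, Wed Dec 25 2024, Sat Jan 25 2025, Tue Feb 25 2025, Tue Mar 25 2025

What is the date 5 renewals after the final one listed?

Each date is the 25th; the gaps (30, 31, 31, 28) track the month lengths.
The rule is the 25th of each month.
Next: April 2025 → Fri Apr 25 2025.
Next: May 2025 → Sun May 25 2025.
Next: June 2025 → Wed Jun 25 2025.
Next: July 2025 → Fri Jul 25 2025.
Next: August 2025 → Mon Aug 25 2025.

Mon Aug 25 2025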